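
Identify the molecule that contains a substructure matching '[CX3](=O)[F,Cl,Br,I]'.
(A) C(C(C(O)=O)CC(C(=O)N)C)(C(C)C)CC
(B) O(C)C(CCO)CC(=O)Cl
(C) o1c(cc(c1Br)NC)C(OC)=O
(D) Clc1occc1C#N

B

[CX3](=O)[F,Cl,Br,I] describes a carbonyl carbon bonded to a halogen (an acyl halide).
(A) has a carboxylic acid group (-C(=O)OH) but the carbonyl is bonded to -OH, not to a halogen.
(B) contains an acyl chloride (-C(=O)Cl), which satisfies every atom and bond constraint.
(C) has a methyl-ester group (-C(=O)OCH3) but the carbonyl is bonded to -O-C, not to a halogen.
(D) has a chloro substituent but the Cl is not on a carbonyl carbon.
So the answer is (B).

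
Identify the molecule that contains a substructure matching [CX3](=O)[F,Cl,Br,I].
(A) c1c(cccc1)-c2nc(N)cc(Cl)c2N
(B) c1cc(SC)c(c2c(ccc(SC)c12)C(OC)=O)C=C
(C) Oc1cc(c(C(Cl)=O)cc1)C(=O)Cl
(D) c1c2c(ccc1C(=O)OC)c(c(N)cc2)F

C

[CX3](=O)[F,Cl,Br,I] describes a carbonyl carbon bonded to a halogen (an acyl halide).
(A) has a chloro substituent but the Cl is not on a carbonyl carbon.
(B) has a methyl-ester group (-C(=O)OCH3) but the carbonyl is bonded to -O-C, not to a halogen.
(C) contains an acyl chloride (-C(=O)Cl), which satisfies every atom and bond constraint.
(D) has a methyl-ester group (-C(=O)OCH3) but the carbonyl is bonded to -O-C, not to a halogen.
So the answer is (C).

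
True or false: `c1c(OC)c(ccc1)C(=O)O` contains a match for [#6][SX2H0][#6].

The pattern [#6][SX2H0][#6] describes an aliphatic sulfur bridging two carbons with no H on the sulfur — a thioether.
The closest candidate here is a methoxy ether (-OCH3), but the bridging atom is O, not S. No other fragment satisfies the full query, so there is no match.

False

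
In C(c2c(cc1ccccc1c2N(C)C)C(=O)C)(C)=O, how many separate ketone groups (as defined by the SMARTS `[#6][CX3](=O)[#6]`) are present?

[#6][CX3](=O)[#6] is the SMARTS for a ketone: a carbonyl carbon (no H) flanked by two carbons.
The molecule carries 2 separate instances of an acetyl/ketone group (-C(=O)CH3) meeting every constraint; each maps to a distinct set of atoms, giving 2 matches.

2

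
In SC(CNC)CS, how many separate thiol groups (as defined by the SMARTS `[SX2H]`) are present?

[SX2H] is the SMARTS for a thiol: an aliphatic sulfur with two connections, one being H.
The molecule carries 2 separate instances of a thiol (-SH) meeting every constraint; each maps to a distinct set of atoms, giving 2 matches.

2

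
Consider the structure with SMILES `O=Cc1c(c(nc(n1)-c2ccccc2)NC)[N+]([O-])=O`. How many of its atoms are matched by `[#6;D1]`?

1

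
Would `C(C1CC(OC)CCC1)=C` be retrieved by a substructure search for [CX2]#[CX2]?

No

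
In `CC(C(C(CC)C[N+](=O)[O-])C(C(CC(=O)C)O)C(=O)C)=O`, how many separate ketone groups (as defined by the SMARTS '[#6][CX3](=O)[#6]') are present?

3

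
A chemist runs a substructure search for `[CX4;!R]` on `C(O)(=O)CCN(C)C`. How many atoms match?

4

The query [CX4;!R] means: aliphatic carbon with four total connections, not in a ring.
Check the 8 heavy atoms by environment: 4× C (X4, acyclic) → match; 1× C (X3, acyclic) → no; 1× O (X1, acyclic) → no; 1× O (X2, acyclic) → no; 1× N (X3, acyclic) → no.
That gives 4 matching atoms.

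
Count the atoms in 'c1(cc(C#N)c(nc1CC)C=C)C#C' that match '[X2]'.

4

Check the 14 heavy atoms by environment: 1× n (aromatic, X2) → match; 5× c (aromatic, X3) → no; 2× C (X4) → no; 2× C (X3) → no; 3× C (X2) → match; 1× N (X1) → no.
Summing the matching environments: 1 + 3 = 4 matching atoms.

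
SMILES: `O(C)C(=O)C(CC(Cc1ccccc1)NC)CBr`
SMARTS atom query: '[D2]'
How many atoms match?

The query [D2] means: atom with exactly two heavy-atom neighbours.
Check the 18 heavy atoms by environment: 3× C (D2) → match; 3× C (D3) → no; 1× N (D2) → match; 2× C (D1) → no; 1× c (aromatic, D3) → no; 5× c (aromatic, D2) → match; 1× O (D1) → no; 1× O (D2) → match; 1× Br (D1) → no.
Summing the matching environments: 3 + 1 + 5 + 1 = 10 matching atoms.

10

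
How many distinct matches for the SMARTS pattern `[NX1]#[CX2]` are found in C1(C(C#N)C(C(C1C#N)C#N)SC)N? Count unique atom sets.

[NX1]#[CX2] is the SMARTS for a nitrile: a nitrogen triple-bonded to a two-connected carbon.
The molecule carries 3 separate instances of a nitrile (-C#N) meeting every constraint; each maps to a distinct set of atoms, giving 3 matches.

3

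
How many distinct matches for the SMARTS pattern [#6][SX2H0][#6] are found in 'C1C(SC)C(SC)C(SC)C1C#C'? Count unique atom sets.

3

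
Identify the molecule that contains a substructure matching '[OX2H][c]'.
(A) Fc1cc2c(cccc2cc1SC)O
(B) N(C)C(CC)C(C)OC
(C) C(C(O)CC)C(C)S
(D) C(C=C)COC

A

[OX2H][c] describes a hydroxyl oxygen attached to an aromatic carbon (a phenol).
(A) contains a hydroxyl group (-OH), which satisfies every atom and bond constraint.
(B) has a methoxy ether (-OCH3) but the oxygen has H0, not H1.
(C) has a hydroxyl group (-OH) but the -OH is on an aliphatic carbon, not an aromatic c.
(D) has a methoxy ether (-OCH3) but the oxygen has H0, not H1.
So the answer is (A).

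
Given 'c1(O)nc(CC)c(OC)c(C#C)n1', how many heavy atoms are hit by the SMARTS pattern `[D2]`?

5

The query [D2] means: atom with exactly two heavy-atom neighbours.
Check the 13 heavy atoms by environment: 2× n (aromatic, D2) → match; 4× c (aromatic, D3) → no; 1× O (D2) → match; 3× C (D1) → no; 2× C (D2) → match; 1× O (D1) → no.
Summing the matching environments: 2 + 1 + 2 = 5 matching atoms.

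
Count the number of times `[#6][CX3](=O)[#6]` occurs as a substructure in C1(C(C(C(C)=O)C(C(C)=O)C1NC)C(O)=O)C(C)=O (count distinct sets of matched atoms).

3

[#6][CX3](=O)[#6] is the SMARTS for a ketone: a carbonyl carbon (no H) flanked by two carbons.
The molecule carries 3 separate instances of an acetyl/ketone group (-C(=O)CH3) meeting every constraint; each maps to a distinct set of atoms, giving 3 matches.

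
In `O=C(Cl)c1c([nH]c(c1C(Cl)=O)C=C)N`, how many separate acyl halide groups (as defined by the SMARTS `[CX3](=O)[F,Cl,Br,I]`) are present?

2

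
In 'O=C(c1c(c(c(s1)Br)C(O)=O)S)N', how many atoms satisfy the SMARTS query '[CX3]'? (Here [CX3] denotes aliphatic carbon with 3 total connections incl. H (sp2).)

2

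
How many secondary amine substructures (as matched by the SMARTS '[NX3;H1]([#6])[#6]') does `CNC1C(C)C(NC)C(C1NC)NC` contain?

4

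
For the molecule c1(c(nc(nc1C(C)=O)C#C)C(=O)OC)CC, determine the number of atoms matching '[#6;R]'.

4

The query [#6;R] means: carbon that is part of a ring.
Check the 17 heavy atoms by environment: 2× n (aromatic, in 6-ring) → no; 4× c (aromatic, in 6-ring) → match; 8× C (acyclic) → no; 3× O (acyclic) → no.
That gives 4 matching atoms.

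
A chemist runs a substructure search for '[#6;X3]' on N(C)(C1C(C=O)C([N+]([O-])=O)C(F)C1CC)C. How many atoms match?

1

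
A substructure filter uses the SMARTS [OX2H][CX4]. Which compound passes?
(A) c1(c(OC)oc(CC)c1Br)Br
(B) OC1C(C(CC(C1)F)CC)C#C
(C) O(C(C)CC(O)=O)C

B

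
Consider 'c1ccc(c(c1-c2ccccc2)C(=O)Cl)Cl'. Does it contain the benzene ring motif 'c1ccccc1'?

The pattern c1ccccc1 describes six aromatic carbons in a ring — a benzene ring.
The molecule carries a phenyl ring, whose atoms satisfy every constraint of the query, so the pattern matches.

Yes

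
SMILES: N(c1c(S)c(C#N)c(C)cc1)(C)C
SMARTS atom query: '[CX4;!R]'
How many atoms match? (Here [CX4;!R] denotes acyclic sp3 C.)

The query [CX4;!R] means: aliphatic carbon with four total connections, not in a ring.
Check the 13 heavy atoms by environment: 6× c (aromatic, X3, in 6-ring) → no; 1× C (X2, acyclic) → no; 1× N (X1, acyclic) → no; 3× C (X4, acyclic) → match; 1× S (X2, acyclic) → no; 1× N (X3, acyclic) → no.
That gives 3 matching atoms.

3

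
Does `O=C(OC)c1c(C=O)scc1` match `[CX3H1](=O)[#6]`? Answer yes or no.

Yes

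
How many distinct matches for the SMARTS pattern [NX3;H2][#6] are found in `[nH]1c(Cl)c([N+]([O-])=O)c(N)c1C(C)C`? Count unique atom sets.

1

[NX3;H2][#6] is the SMARTS for a primary amine: a trivalent nitrogen with two H attached to carbon.
Exactly one fragment in the molecule meets all constraints, giving 1 match.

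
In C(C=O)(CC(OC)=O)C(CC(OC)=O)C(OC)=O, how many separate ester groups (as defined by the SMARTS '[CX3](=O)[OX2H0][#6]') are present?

3

[CX3](=O)[OX2H0][#6] is the SMARTS for an ester: a carbonyl carbon bonded to an oxygen that is itself bonded to carbon (no H on that O).
The molecule carries 3 separate instances of a methyl-ester group (-C(=O)OCH3) meeting every constraint; each maps to a distinct set of atoms, giving 3 matches.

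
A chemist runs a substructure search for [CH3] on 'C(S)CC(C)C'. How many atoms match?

2

Check the 6 heavy atoms by environment: 2× C (H2) → no; 1× S (H1) → no; 1× C (H1) → no; 2× C (H3) → match.
That gives 2 matching atoms.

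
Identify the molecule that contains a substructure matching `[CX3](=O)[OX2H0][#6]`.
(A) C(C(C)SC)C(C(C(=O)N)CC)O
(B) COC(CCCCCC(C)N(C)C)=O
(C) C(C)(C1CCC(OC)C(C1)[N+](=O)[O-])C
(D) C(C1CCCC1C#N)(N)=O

[CX3](=O)[OX2H0][#6] describes a carbonyl carbon bonded to an oxygen that is itself bonded to carbon (no H on that O) (an ester).
(A) has a primary amide (-C(=O)NH2) but the carbonyl is bonded to N, not to an O-C linkage.
(B) contains a methyl-ester group (-C(=O)OCH3), which satisfies every atom and bond constraint.
(C) has a methoxy ether (-OCH3) but the ether oxygen is not adjacent to a C=O carbon.
(D) has a primary amide (-C(=O)NH2) but the carbonyl is bonded to N, not to an O-C linkage.
So the answer is (B).

B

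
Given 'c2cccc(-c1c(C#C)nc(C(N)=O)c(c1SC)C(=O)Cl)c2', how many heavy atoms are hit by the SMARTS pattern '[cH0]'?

6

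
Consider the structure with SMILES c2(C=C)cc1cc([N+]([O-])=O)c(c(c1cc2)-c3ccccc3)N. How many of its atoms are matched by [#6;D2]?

10

The query [#6;D2] means: any carbon bonded to exactly two heavy atoms.
Check the 22 heavy atoms by environment: 7× c (aromatic, D3) → no; 9× c (aromatic, D2) → match; 1× N (charge +1, D3) → no; 1× O (charge -1, D1) → no; 1× O (D1) → no; 1× C (D2) → match; 1× C (D1) → no; 1× N (D1) → no.
Summing the matching environments: 9 + 1 = 10 matching atoms.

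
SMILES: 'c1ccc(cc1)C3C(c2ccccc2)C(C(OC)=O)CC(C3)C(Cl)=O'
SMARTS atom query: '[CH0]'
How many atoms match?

The query [CH0] means: aliphatic carbon with no attached hydrogen.
Check the 25 heavy atoms by environment: 2× C (H2) → no; 4× C (H1) → no; 2× C (H0) → match; 3× O (H0) → no; 1× C (H3) → no; 1× Cl (H0) → no; 2× c (aromatic, H0) → no; 10× c (aromatic, H1) → no.
That gives 2 matching atoms.

2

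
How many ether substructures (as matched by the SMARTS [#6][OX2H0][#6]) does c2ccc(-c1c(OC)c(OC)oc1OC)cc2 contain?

[#6][OX2H0][#6] is the SMARTS for an ether: an aliphatic oxygen bridging two carbons with no H on the oxygen.
The molecule carries 3 separate instances of a methoxy ether (-OCH3) meeting every constraint; each maps to a distinct set of atoms, giving 3 matches.

3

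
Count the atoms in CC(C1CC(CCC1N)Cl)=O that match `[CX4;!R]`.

1

The query [CX4;!R] means: aliphatic carbon with four total connections, not in a ring.
Check the 11 heavy atoms by environment: 6× C (X4, in 6-ring) → no; 1× Cl (X1, acyclic) → no; 1× N (X3, acyclic) → no; 1× C (X3, acyclic) → no; 1× O (X1, acyclic) → no; 1× C (X4, acyclic) → match.
That gives 1 matching atom.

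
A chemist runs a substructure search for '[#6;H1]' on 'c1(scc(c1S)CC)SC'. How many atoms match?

The query [#6;H1] means: any carbon bearing exactly one hydrogen.
Check the 10 heavy atoms by environment: 1× s (aromatic, H0) → no; 1× c (aromatic, H1) → match; 3× c (aromatic, H0) → no; 1× C (H2) → no; 2× C (H3) → no; 1× S (H1) → no; 1× S (H0) → no.
That gives 1 matching atom.

1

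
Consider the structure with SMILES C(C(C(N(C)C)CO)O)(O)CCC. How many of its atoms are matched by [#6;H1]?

3

The query [#6;H1] means: any carbon bearing exactly one hydrogen.
Check the 13 heavy atoms by environment: 3× C (H2) → no; 3× C (H1) → match; 3× O (H1) → no; 1× N (H0) → no; 3× C (H3) → no.
That gives 3 matching atoms.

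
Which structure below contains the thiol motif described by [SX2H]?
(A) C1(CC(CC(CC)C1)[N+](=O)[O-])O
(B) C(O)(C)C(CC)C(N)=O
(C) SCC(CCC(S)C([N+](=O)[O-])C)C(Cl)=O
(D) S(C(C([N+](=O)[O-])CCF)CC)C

[SX2H] describes an aliphatic sulfur with two connections, one being H (a thiol).
(A) has a hydroxyl group (-OH) but it is an -OH, not an -SH.
(B) has a hydroxyl group (-OH) but it is an -OH, not an -SH.
(C) contains a thiol (-SH), which satisfies every atom and bond constraint.
(D) has a methylthio ether (-SCH3) but the sulfur has H0 (bonded to two carbons), not H1.
So the answer is (C).

C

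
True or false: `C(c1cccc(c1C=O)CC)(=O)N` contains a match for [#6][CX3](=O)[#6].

False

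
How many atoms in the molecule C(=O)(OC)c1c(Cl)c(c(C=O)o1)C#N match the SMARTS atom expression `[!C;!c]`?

6

Check the 14 heavy atoms by environment: 1× o (aromatic) → match; 4× c (aromatic) → no; 4× C → no; 1× N → match; 1× Cl → match; 3× O → match.
Summing the matching environments: 1 + 1 + 1 + 3 = 6 matching atoms.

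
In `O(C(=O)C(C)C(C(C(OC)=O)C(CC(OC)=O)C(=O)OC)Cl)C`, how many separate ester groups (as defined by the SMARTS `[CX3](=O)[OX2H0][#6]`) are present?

4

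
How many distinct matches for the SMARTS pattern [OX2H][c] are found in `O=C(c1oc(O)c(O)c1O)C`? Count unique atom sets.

3

[OX2H][c] is the SMARTS for a phenol: a hydroxyl oxygen attached to an aromatic carbon.
The molecule carries 3 separate instances of a hydroxyl group (-OH) meeting every constraint; each maps to a distinct set of atoms, giving 3 matches.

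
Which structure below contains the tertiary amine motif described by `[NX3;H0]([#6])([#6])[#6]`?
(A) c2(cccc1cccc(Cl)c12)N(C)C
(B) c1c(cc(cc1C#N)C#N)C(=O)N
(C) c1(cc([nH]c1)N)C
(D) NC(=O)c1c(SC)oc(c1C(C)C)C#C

[NX3;H0]([#6])([#6])[#6] describes a trivalent nitrogen with no H, bonded to three carbons (a tertiary amine).
(A) contains a dimethylamino group (-N(CH3)2), which satisfies every atom and bond constraint.
(B) has a primary amide (-C(=O)NH2) but the amide nitrogen has H2 and only one carbon neighbour.
(C) has a primary amino group (-NH2) but the nitrogen has H2, not H0 with three carbons.
(D) has a primary amide (-C(=O)NH2) but the amide nitrogen has H2 and only one carbon neighbour.
So the answer is (A).

A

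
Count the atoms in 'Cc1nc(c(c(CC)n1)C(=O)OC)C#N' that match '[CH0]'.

2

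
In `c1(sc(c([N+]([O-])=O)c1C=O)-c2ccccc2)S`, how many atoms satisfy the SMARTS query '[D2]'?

7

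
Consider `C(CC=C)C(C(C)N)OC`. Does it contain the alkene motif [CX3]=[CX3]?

The pattern [CX3]=[CX3] describes a non-aromatic C=C double bond between two sp2 carbons — an alkene.
The molecule carries a vinyl group (-CH=CH2), whose atoms satisfy every constraint of the query, so the pattern matches.

Yes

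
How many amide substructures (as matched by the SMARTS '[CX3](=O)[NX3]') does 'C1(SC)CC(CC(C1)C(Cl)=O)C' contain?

0

[CX3](=O)[NX3] is the SMARTS for an amide: a carbonyl carbon bonded to a trivalent nitrogen.
No fragment in the molecule satisfies every constraint, giving 0 matches.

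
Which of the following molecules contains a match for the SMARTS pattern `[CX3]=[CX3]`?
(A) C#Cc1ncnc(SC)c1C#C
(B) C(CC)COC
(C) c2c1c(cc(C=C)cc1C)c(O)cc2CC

C

[CX3]=[CX3] describes a non-aromatic C=C double bond between two sp2 carbons (an alkene).
(A) has an ethynyl group (-C#CH) but the C-C bond is a triple bond, not a double bond.
(B) has an ethyl group (-CH2CH3) but its C-C bond is a single bond between CX4 carbons, not CX3=CX3.
(C) contains a vinyl group (-CH=CH2), which satisfies every atom and bond constraint.
So the answer is (C).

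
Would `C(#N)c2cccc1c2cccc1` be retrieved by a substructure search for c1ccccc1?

The pattern c1ccccc1 describes six aromatic carbons in a ring — a benzene ring.
The required atom environment is present in the molecule, so the pattern matches.

Yes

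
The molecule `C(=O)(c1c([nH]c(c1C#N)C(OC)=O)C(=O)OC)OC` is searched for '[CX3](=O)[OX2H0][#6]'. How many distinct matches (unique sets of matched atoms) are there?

[CX3](=O)[OX2H0][#6] is the SMARTS for an ester: a carbonyl carbon bonded to an oxygen that is itself bonded to carbon (no H on that O).
The molecule carries 3 separate instances of a methyl-ester group (-C(=O)OCH3) meeting every constraint; each maps to a distinct set of atoms, giving 3 matches.

3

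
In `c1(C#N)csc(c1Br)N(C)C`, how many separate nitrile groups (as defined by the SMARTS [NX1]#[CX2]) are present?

[NX1]#[CX2] is the SMARTS for a nitrile: a nitrogen triple-bonded to a two-connected carbon.
Exactly one fragment in the molecule meets all constraints, giving 1 match.

1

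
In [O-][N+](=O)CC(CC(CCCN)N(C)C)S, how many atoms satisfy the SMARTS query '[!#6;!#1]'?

6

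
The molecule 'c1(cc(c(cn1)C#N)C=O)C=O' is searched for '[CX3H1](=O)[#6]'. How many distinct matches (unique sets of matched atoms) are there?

[CX3H1](=O)[#6] is the SMARTS for an aldehyde: an sp2 carbon with one H, double-bonded to O and single-bonded to carbon.
The molecule carries 2 separate instances of an aldehyde (-CHO) meeting every constraint; each maps to a distinct set of atoms, giving 2 matches.

2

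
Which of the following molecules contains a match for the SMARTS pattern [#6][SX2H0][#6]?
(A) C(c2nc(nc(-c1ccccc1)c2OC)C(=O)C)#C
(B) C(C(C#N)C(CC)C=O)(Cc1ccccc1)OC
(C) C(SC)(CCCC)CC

C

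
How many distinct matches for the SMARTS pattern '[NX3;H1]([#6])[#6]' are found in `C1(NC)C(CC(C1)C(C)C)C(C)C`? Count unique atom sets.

1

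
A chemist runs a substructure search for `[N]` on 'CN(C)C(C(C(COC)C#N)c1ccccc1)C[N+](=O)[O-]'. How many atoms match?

3

The query [N] means: uppercase N matches aliphatic (non-aromatic) nitrogen only.
Check the 21 heavy atoms by environment: 9× C → no; 2× N → match; 2× O → no; 6× c (aromatic) → no; 1× N (charge +1) → match; 1× O (charge -1) → no.
Summing the matching environments: 2 + 1 = 3 matching atoms.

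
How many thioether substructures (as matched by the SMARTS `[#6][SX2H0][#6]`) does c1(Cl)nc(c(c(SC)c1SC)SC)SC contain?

[#6][SX2H0][#6] is the SMARTS for a thioether: an aliphatic sulfur bridging two carbons with no H on the sulfur.
The molecule carries 4 separate instances of a methylthio ether (-SCH3) meeting every constraint; each maps to a distinct set of atoms, giving 4 matches.

4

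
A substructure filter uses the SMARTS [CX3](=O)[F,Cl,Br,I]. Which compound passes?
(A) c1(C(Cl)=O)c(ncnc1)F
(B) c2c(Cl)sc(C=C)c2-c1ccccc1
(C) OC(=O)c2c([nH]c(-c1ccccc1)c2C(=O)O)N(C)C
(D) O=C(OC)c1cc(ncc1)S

[CX3](=O)[F,Cl,Br,I] describes a carbonyl carbon bonded to a halogen (an acyl halide).
(A) contains an acyl chloride (-C(=O)Cl), which satisfies every atom and bond constraint.
(B) has a chloro substituent but the Cl is not on a carbonyl carbon.
(C) has a carboxylic acid group (-C(=O)OH) but the carbonyl is bonded to -OH, not to a halogen.
(D) has a methyl-ester group (-C(=O)OCH3) but the carbonyl is bonded to -O-C, not to a halogen.
So the answer is (A).

A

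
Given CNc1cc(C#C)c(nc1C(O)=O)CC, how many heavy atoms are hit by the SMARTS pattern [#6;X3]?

6

The query [#6;X3] means: any carbon (aromatic or not) with three total connections.
Check the 15 heavy atoms by environment: 1× n (aromatic, X2) → no; 5× c (aromatic, X3) → match; 1× N (X3) → no; 3× C (X4) → no; 1× C (X3) → match; 1× O (X1) → no; 1× O (X2) → no; 2× C (X2) → no.
Summing the matching environments: 5 + 1 = 6 matching atoms.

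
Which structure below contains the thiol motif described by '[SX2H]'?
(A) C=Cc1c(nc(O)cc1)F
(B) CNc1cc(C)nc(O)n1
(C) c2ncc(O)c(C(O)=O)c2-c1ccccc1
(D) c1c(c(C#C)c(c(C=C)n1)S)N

[SX2H] describes an aliphatic sulfur with two connections, one being H (a thiol).
(A) has a hydroxyl group (-OH) but it is an -OH, not an -SH.
(B) has a hydroxyl group (-OH) but it is an -OH, not an -SH.
(C) has a hydroxyl group (-OH) but it is an -OH, not an -SH.
(D) contains a thiol (-SH), which satisfies every atom and bond constraint.
So the answer is (D).

D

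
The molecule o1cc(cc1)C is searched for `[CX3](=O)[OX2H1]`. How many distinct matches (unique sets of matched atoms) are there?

[CX3](=O)[OX2H1] is the SMARTS for a carboxylic acid: an sp2 carbon double-bonded to O and single-bonded to an -OH oxygen.
No fragment in the molecule satisfies every constraint, giving 0 matches.

0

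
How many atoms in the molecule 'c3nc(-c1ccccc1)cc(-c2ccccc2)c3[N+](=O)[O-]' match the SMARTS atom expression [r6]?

18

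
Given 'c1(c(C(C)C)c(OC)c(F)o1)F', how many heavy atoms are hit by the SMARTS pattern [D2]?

2

The query [D2] means: atom with exactly two heavy-atom neighbours.
Check the 12 heavy atoms by environment: 1× o (aromatic, D2) → match; 4× c (aromatic, D3) → no; 2× F (D1) → no; 1× O (D2) → match; 3× C (D1) → no; 1× C (D3) → no.
Summing the matching environments: 1 + 1 = 2 matching atoms.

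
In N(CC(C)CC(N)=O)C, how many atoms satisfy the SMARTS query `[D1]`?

4

The query [D1] means: atom with exactly one heavy-atom neighbour (degree 1).
Check the 9 heavy atoms by environment: 2× C (D2) → no; 2× C (D3) → no; 2× C (D1) → match; 1× O (D1) → match; 1× N (D1) → match; 1× N (D2) → no.
Summing the matching environments: 2 + 1 + 1 = 4 matching atoms.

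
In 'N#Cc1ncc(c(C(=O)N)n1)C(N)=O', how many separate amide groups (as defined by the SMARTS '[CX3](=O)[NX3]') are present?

2

[CX3](=O)[NX3] is the SMARTS for an amide: a carbonyl carbon bonded to a trivalent nitrogen.
The molecule carries 2 separate instances of a primary amide (-C(=O)NH2) meeting every constraint; each maps to a distinct set of atoms, giving 2 matches.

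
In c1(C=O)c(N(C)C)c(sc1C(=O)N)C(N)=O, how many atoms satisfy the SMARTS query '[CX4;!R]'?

2

The query [CX4;!R] means: aliphatic carbon with four total connections, not in a ring.
Check the 16 heavy atoms by environment: 1× s (aromatic, X2, in 5-ring) → no; 4× c (aromatic, X3, in 5-ring) → no; 3× C (X3, acyclic) → no; 3× O (X1, acyclic) → no; 3× N (X3, acyclic) → no; 2× C (X4, acyclic) → match.
That gives 2 matching atoms.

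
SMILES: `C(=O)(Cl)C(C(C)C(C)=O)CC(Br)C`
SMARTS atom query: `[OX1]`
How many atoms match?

2

The query [OX1] means: aliphatic oxygen with one total connection — typically a carbonyl =O or an oxide.
Check the 13 heavy atoms by environment: 7× C (X4) → no; 2× C (X3) → no; 2× O (X1) → match; 1× Br (X1) → no; 1× Cl (X1) → no.
That gives 2 matching atoms.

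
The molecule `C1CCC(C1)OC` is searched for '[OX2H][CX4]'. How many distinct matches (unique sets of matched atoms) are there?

0

[OX2H][CX4] is the SMARTS for an aliphatic alcohol: a hydroxyl oxygen bound to an sp3 (X4) carbon.
The molecule has a methoxy ether (-OCH3), but the oxygen has H0 (ether), not H1; nothing else fits, so there are 0 matches.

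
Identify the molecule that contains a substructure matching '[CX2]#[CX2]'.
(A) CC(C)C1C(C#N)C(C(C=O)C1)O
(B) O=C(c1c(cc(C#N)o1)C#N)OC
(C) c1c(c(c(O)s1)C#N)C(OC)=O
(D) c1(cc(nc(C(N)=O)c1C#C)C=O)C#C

D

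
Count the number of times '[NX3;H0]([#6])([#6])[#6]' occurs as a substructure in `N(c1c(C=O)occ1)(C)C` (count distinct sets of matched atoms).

[NX3;H0]([#6])([#6])[#6] is the SMARTS for a tertiary amine: a trivalent nitrogen with no H, bonded to three carbons.
Exactly one fragment in the molecule meets all constraints, giving 1 match.

1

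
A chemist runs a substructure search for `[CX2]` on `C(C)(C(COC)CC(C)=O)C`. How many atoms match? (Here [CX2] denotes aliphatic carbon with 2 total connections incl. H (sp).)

0

Check the 11 heavy atoms by environment: 8× C (X4) → no; 1× O (X2) → no; 1× C (X3) → no; 1× O (X1) → no.
No environment satisfies the query, so 0 matching atoms.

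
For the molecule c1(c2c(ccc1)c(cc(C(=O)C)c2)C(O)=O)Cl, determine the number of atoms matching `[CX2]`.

0

The query [CX2] means: C with X2: aliphatic carbon with exactly 2 total connections.
Check the 17 heavy atoms by environment: 10× c (aromatic, X3) → no; 1× Cl (X1) → no; 2× C (X3) → no; 2× O (X1) → no; 1× O (X2) → no; 1× C (X4) → no.
No environment satisfies the query, so 0 matching atoms.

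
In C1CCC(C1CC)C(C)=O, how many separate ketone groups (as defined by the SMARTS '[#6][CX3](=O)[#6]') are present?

[#6][CX3](=O)[#6] is the SMARTS for a ketone: a carbonyl carbon (no H) flanked by two carbons.
Exactly one fragment in the molecule meets all constraints, giving 1 match.

1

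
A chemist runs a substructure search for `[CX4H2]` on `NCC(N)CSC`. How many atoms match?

2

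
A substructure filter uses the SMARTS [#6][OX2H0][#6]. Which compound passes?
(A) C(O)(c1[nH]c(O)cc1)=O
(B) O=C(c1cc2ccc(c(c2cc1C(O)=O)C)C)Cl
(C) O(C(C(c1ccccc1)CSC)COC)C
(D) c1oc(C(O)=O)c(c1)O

C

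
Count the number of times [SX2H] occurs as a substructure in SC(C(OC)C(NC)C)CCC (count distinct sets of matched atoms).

[SX2H] is the SMARTS for a thiol: an aliphatic sulfur with two connections, one being H.
Exactly one fragment in the molecule meets all constraints, giving 1 match.

1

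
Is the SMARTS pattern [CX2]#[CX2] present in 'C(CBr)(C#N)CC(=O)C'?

No

The pattern [CX2]#[CX2] describes a carbon-carbon triple bond — an alkyne.
The closest candidate here is a nitrile (-C#N), but the triple bond is C#N, not C#C. No other fragment satisfies the full query, so there is no match.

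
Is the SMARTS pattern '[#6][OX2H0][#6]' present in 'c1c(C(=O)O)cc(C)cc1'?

No

The pattern [#6][OX2H0][#6] describes an aliphatic oxygen bridging two carbons with no H on the oxygen — an ether.
The closest candidate here is a carboxylic acid group (-C(=O)OH), but the -OH oxygen has H1; the =O is OX1, not OX2. No other fragment satisfies the full query, so there is no match.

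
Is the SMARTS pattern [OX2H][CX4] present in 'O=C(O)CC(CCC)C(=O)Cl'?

No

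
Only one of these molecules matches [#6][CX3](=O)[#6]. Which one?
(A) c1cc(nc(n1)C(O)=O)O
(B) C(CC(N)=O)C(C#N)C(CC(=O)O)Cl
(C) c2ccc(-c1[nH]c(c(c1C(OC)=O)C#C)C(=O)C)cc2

C

[#6][CX3](=O)[#6] describes a carbonyl carbon (no H) flanked by two carbons (a ketone).
(A) has a carboxylic acid group (-C(=O)OH) but one neighbour of the carbonyl carbon is O, not C.
(B) has a primary amide (-C(=O)NH2) but one neighbour of the carbonyl carbon is N, not C.
(C) contains an acetyl/ketone group (-C(=O)CH3), which satisfies every atom and bond constraint.
So the answer is (C).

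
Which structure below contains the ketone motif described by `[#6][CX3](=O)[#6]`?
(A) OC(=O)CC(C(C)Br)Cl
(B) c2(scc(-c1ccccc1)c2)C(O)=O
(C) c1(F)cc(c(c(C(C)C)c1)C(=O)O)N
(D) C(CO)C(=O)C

D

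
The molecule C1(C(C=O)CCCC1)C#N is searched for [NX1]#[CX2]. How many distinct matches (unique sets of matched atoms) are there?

1

[NX1]#[CX2] is the SMARTS for a nitrile: a nitrogen triple-bonded to a two-connected carbon.
Exactly one fragment in the molecule meets all constraints, giving 1 match.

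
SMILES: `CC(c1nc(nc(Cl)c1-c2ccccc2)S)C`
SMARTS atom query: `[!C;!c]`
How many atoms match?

4

The query [!C;!c] means: neither aliphatic nor aromatic carbon — same as [!#6].
Check the 17 heavy atoms by environment: 2× n (aromatic) → match; 10× c (aromatic) → no; 3× C → no; 1× S → match; 1× Cl → match.
Summing the matching environments: 2 + 1 + 1 = 4 matching atoms.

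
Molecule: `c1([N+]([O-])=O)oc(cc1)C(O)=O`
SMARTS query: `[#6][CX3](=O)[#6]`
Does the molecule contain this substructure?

No

The pattern [#6][CX3](=O)[#6] describes a carbonyl carbon (no H) flanked by two carbons — a ketone.
The closest candidate here is a carboxylic acid group (-C(=O)OH), but one neighbour of the carbonyl carbon is O, not C. No other fragment satisfies the full query, so there is no match.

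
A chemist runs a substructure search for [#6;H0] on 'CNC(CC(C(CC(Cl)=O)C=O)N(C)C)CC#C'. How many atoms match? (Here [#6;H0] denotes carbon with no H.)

2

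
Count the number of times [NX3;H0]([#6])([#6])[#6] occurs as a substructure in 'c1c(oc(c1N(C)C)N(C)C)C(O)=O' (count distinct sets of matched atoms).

2

[NX3;H0]([#6])([#6])[#6] is the SMARTS for a tertiary amine: a trivalent nitrogen with no H, bonded to three carbons.
The molecule carries 2 separate instances of a dimethylamino group (-N(CH3)2) meeting every constraint; each maps to a distinct set of atoms, giving 2 matches.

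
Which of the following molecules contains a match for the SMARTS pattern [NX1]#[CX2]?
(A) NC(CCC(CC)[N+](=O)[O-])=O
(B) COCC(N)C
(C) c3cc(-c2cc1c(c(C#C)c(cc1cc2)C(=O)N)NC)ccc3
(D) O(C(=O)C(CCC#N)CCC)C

D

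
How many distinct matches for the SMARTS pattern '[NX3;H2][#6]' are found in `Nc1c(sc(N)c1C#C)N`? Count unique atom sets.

[NX3;H2][#6] is the SMARTS for a primary amine: a trivalent nitrogen with two H attached to carbon.
The molecule carries 3 separate instances of a primary amino group (-NH2) meeting every constraint; each maps to a distinct set of atoms, giving 3 matches.

3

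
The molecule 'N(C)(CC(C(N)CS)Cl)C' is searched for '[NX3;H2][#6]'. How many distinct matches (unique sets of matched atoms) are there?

1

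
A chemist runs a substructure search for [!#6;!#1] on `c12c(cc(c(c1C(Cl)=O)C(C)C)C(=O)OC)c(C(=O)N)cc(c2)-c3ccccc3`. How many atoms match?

The query [!#6;!#1] means: not carbon and not hydrogen — any heteroatom.
Check the 29 heavy atoms by environment: 16× c (aromatic) → no; 7× C → no; 4× O → match; 1× Cl → match; 1× N → match.
Summing the matching environments: 4 + 1 + 1 = 6 matching atoms.

6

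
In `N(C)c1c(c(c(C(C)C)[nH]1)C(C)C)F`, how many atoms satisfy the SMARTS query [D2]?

Check the 14 heavy atoms by environment: 1× n (aromatic, D2) → match; 4× c (aromatic, D3) → no; 1× N (D2) → match; 5× C (D1) → no; 2× C (D3) → no; 1× F (D1) → no.
Summing the matching environments: 1 + 1 = 2 matching atoms.

2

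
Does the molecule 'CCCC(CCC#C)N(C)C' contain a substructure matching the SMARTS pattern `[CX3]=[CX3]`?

No

The pattern [CX3]=[CX3] describes a non-aromatic C=C double bond between two sp2 carbons — an alkene.
The closest candidate here is an ethynyl group (-C#CH), but the C-C bond is a triple bond, not a double bond. No other fragment satisfies the full query, so there is no match.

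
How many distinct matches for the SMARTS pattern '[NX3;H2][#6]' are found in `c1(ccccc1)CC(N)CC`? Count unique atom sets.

1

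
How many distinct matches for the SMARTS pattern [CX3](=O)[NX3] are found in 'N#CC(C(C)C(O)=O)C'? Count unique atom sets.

0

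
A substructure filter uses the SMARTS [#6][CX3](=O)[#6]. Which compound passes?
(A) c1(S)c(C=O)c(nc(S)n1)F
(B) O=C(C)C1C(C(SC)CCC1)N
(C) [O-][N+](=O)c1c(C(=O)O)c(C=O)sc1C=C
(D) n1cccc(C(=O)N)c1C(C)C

B

[#6][CX3](=O)[#6] describes a carbonyl carbon (no H) flanked by two carbons (a ketone).
(A) has an aldehyde (-CHO) but the carbonyl carbon has H1, so it is not flanked by two carbons.
(B) contains an acetyl/ketone group (-C(=O)CH3), which satisfies every atom and bond constraint.
(C) has an aldehyde (-CHO) but the carbonyl carbon has H1, so it is not flanked by two carbons.
(D) has a primary amide (-C(=O)NH2) but one neighbour of the carbonyl carbon is N, not C.
So the answer is (B).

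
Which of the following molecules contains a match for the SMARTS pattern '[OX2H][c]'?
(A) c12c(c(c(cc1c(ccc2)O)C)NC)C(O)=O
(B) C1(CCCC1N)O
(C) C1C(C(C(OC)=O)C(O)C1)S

A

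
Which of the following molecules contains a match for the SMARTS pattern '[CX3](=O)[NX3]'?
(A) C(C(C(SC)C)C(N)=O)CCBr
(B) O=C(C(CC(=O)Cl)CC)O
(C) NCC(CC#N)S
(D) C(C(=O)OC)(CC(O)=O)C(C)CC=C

A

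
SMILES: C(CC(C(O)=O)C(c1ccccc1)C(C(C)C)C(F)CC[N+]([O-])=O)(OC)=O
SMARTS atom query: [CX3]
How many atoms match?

2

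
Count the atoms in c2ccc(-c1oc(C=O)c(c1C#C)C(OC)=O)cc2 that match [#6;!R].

The query [#6;!R] means: carbon not in any ring.
Check the 19 heavy atoms by environment: 1× o (aromatic, in 5-ring) → no; 4× c (aromatic, in 5-ring) → no; 5× C (acyclic) → match; 3× O (acyclic) → no; 6× c (aromatic, in 6-ring) → no.
That gives 5 matching atoms.

5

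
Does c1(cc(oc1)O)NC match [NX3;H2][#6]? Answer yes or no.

No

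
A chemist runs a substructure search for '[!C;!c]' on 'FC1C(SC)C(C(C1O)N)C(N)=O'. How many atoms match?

6

The query [!C;!c] means: neither aliphatic nor aromatic carbon — same as [!#6].
Check the 13 heavy atoms by environment: 7× C → no; 2× N → match; 2× O → match; 1× S → match; 1× F → match.
Summing the matching environments: 2 + 2 + 1 + 1 = 6 matching atoms.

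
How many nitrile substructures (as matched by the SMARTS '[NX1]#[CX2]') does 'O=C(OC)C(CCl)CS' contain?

[NX1]#[CX2] is the SMARTS for a nitrile: a nitrogen triple-bonded to a two-connected carbon.
No fragment in the molecule satisfies every constraint, giving 0 matches.

0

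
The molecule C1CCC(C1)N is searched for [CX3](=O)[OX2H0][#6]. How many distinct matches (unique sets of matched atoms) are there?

0

[CX3](=O)[OX2H0][#6] is the SMARTS for an ester: a carbonyl carbon bonded to an oxygen that is itself bonded to carbon (no H on that O).
No fragment in the molecule satisfies every constraint, giving 0 matches.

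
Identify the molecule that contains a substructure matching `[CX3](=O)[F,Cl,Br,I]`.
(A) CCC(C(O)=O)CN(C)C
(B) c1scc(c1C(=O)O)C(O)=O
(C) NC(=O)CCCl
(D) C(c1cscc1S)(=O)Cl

[CX3](=O)[F,Cl,Br,I] describes a carbonyl carbon bonded to a halogen (an acyl halide).
(A) has a carboxylic acid group (-C(=O)OH) but the carbonyl is bonded to -OH, not to a halogen.
(B) has a carboxylic acid group (-C(=O)OH) but the carbonyl is bonded to -OH, not to a halogen.
(C) has a chloro substituent but the Cl is not on a carbonyl carbon.
(D) contains an acyl chloride (-C(=O)Cl), which satisfies every atom and bond constraint.
So the answer is (D).

D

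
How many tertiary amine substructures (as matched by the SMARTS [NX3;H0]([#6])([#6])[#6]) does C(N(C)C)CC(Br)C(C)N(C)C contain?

[NX3;H0]([#6])([#6])[#6] is the SMARTS for a tertiary amine: a trivalent nitrogen with no H, bonded to three carbons.
The molecule carries 2 separate instances of a dimethylamino group (-N(CH3)2) meeting every constraint; each maps to a distinct set of atoms, giving 2 matches.

2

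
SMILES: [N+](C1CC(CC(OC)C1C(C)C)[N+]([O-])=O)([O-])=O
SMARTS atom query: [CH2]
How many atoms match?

2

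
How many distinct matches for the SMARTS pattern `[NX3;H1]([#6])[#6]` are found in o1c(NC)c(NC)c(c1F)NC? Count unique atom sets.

3

[NX3;H1]([#6])[#6] is the SMARTS for a secondary amine: a trivalent nitrogen with one H, bonded to two carbons.
The molecule carries 3 separate instances of an N-methylamino group (-NHCH3) meeting every constraint; each maps to a distinct set of atoms, giving 3 matches.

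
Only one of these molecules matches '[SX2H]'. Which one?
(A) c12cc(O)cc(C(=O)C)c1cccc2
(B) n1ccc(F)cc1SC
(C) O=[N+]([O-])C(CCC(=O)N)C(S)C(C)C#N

[SX2H] describes an aliphatic sulfur with two connections, one being H (a thiol).
(A) has a hydroxyl group (-OH) but it is an -OH, not an -SH.
(B) has a methylthio ether (-SCH3) but the sulfur has H0 (bonded to two carbons), not H1.
(C) contains a thiol (-SH), which satisfies every atom and bond constraint.
So the answer is (C).

C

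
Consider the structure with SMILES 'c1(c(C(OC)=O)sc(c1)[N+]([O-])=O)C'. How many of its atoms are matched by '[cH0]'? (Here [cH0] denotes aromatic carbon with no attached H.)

3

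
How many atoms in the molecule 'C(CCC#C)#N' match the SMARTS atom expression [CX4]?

2

The query [CX4] means: C with X4: aliphatic carbon with exactly 4 total connections (bonds + H).
Check the 6 heavy atoms by environment: 2× C (X4) → match; 3× C (X2) → no; 1× N (X1) → no.
That gives 2 matching atoms.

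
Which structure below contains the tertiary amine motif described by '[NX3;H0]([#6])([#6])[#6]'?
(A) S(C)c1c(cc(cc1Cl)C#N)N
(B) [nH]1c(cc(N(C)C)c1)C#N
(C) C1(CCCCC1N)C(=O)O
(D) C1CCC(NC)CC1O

[NX3;H0]([#6])([#6])[#6] describes a trivalent nitrogen with no H, bonded to three carbons (a tertiary amine).
(A) has a primary amino group (-NH2) but the nitrogen has H2, not H0 with three carbons.
(B) contains a dimethylamino group (-N(CH3)2), which satisfies every atom and bond constraint.
(C) has a primary amino group (-NH2) but the nitrogen has H2, not H0 with three carbons.
(D) has an N-methylamino group (-NHCH3) but the nitrogen still has one H (H1), not H0.
So the answer is (B).

B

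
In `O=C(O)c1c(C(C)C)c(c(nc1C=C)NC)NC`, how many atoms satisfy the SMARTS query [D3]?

The query [D3] means: atom with exactly three heavy-atom neighbours.
Check the 18 heavy atoms by environment: 1× n (aromatic, D2) → no; 5× c (aromatic, D3) → match; 1× C (D2) → no; 5× C (D1) → no; 2× N (D2) → no; 2× C (D3) → match; 2× O (D1) → no.
Summing the matching environments: 5 + 2 = 7 matching atoms.

7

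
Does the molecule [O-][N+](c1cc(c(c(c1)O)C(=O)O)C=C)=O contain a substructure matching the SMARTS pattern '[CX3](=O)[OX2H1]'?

Yes

The pattern [CX3](=O)[OX2H1] describes an sp2 carbon double-bonded to O and single-bonded to an -OH oxygen — a carboxylic acid.
The molecule carries a carboxylic acid group (-C(=O)OH), whose atoms satisfy every constraint of the query, so the pattern matches.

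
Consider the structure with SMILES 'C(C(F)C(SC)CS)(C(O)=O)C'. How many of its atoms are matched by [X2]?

3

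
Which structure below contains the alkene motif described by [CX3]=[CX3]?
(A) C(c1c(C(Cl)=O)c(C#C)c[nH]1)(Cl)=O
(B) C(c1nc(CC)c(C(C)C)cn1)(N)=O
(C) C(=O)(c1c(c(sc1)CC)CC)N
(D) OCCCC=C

[CX3]=[CX3] describes a non-aromatic C=C double bond between two sp2 carbons (an alkene).
(A) has an ethynyl group (-C#CH) but the C-C bond is a triple bond, not a double bond.
(B) has an ethyl group (-CH2CH3) but its C-C bond is a single bond between CX4 carbons, not CX3=CX3.
(C) has an ethyl group (-CH2CH3) but its C-C bond is a single bond between CX4 carbons, not CX3=CX3.
(D) contains a vinyl group (-CH=CH2), which satisfies every atom and bond constraint.
So the answer is (D).

D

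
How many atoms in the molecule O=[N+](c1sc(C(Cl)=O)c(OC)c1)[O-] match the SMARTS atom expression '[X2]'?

The query [X2] means: any atom with exactly two total connections (bonds + H).
Check the 13 heavy atoms by environment: 1× s (aromatic, X2) → match; 4× c (aromatic, X3) → no; 1× C (X3) → no; 2× O (X1) → no; 1× Cl (X1) → no; 1× N (charge +1, X3) → no; 1× O (charge -1, X1) → no; 1× O (X2) → match; 1× C (X4) → no.
Summing the matching environments: 1 + 1 = 2 matching atoms.

2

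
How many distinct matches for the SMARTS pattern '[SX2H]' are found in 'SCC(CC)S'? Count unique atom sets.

[SX2H] is the SMARTS for a thiol: an aliphatic sulfur with two connections, one being H.
The molecule carries 2 separate instances of a thiol (-SH) meeting every constraint; each maps to a distinct set of atoms, giving 2 matches.

2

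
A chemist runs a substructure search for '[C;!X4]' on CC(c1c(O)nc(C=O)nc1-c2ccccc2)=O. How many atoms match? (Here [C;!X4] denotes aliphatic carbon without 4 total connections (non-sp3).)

2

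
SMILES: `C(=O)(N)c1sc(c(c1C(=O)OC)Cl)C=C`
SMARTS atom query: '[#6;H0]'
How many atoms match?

6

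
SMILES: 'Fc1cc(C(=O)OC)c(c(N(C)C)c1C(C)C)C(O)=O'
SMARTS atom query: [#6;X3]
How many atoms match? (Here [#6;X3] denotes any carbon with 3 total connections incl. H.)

Check the 20 heavy atoms by environment: 6× c (aromatic, X3) → match; 1× N (X3) → no; 6× C (X4) → no; 1× F (X1) → no; 2× C (X3) → match; 2× O (X1) → no; 2× O (X2) → no.
Summing the matching environments: 6 + 2 = 8 matching atoms.

8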